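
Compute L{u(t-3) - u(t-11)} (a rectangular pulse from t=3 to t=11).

L{u(t-a)} = e^(-as)/s. L{u(t-3) - u(t-11)} = (e^(-3s) - e^(-11s))/s

Final answer: (e^(-3s) - e^(-11s))/s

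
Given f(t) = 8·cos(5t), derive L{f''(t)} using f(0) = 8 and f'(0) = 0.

F(s) = 8s/(s² + 25). L{f''(t)} = s²F(s) - sf(0) - f'(0) = 8s³/(s² + 25) - 8s = (8s³ - 8s(s² + 25))/(s² + 25) = -200s/(s² + 25)

Final answer: -200s/(s² + 25)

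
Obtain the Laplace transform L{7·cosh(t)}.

L{cosh(ωt)} = s/(s² - ω²), so L{cosh(t)} = s/(s² - 1). Then L{7·cosh(t)} = 7·s/(s² - 1) = 7s/(s² - 1)

Final answer: 7s/(s² - 1)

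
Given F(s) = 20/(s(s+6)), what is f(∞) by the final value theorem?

f(∞) = lim_{s→0} s·20/(s(s+6)) = lim_{s→0} 20/(s+6) = 20/6 = 10/3

Final answer: 10/3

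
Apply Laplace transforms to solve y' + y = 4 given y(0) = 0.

sY + Y = 4/s. Y = 4/(s(s+1)). Partial fractions: Y = 4/s - 4/(s+1)

Final answer: y(t) = 4(1 - e^(-t))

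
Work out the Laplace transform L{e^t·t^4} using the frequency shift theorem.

L{e^(at)·t^n} = n!/(s-a)^(n+1), so L{e^t·t^4} = 24/(s-1)^5

Final answer: 24/(s-1)^5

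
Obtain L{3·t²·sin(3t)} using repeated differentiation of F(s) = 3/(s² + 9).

F(s) = 3/(s² + 9). F'(s) = -6s/(s² + 9)². F''(s) = -6(9 - 3s²)/(s² + 9)³ = (18s² - 54)/(s² + 9)³. So L{t²·sin(3t)} = (-1)² F''(s) = (18s² - 54)/(s² + 9)³. Then L{3·t²·sin(3t)} = 3·(18s² - 54)/(s² + 9)³ = (54s² - 162)/(s² + 9)³

Final answer: (54s² - 162)/(s² + 9)³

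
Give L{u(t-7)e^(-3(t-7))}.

u(t-a)f(t-a) with f(t)=e^(-3t). L{e^(-3t)} = 1/(s+3). By time shift: e^(-7s)/(s+3)

Final answer: e^(-7s)/(s+3)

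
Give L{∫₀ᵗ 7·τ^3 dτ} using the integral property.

L{∫₀ᵗ f(τ)dτ} = F(s)/s with f(t) = 7t^3. F(s) = 42/s^4, so L{∫₀ᵗ 7·τ^3 dτ} = (42/s^4)/s = 42/s^5. (Check: ∫₀ᵗ 7·τ^3 dτ = 7t^4/4.)

Final answer: 42/s^5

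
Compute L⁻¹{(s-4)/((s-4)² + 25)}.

Using frequency shift: L⁻¹{(s-a)/((s-a)² + b²)} = e^(at)cos(bt). Here a=4, b=5

Final answer: e^(4t)·cos(5t)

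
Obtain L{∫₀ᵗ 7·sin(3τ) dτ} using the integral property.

L{∫₀ᵗ f(τ)dτ} = F(s)/s with F(s) = 21/(s² + 9), so the result is (21/(s² + 9))/s = 21/(s(s² + 9))

Final answer: 21/(s(s² + 9))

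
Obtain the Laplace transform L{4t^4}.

L{4t^4} = 4 · L{t^4} = 4 · 24/s^5 = 96/s^5

Final answer: 96/s^5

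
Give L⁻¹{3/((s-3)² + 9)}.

Form: b/((s-a)² + b²) → e^(at)sin(bt). With a=3, b=3

Final answer: e^(3t)·sin(3t)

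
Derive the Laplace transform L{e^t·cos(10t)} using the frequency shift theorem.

Frequency shift: L{e^(at)f(t)} = F(s-a). L{e^t·cos(10t)} = (s-1)/((s-1)² + 100)

Final answer: (s-1)/((s-1)² + 100)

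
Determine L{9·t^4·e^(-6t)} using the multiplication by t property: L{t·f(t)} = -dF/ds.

Using L{t^n·e^(at)} = n!/(s-a)^(n+1), L{t^4·e^(-6t)} = 24/(s+6)^5, so L{9·t^4·e^(-6t)} = 9·24/(s+6)^5 = 216/(s+6)^5

Final answer: 216/(s+6)^5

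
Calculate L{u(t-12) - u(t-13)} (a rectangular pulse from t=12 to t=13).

L{u(t-a)} = e^(-as)/s. L{u(t-12) - u(t-13)} = (e^(-12s) - e^(-13s))/s

Final answer: (e^(-12s) - e^(-13s))/s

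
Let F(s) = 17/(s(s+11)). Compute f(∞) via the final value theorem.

f(∞) = lim_{s→0} s·17/(s(s+11)) = lim_{s→0} 17/(s+11) = 17/11 = 17/11

Final answer: 17/11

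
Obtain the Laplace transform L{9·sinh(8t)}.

L{sinh(ωt)} = ω/(s² - ω²), so L{sinh(8t)} = 8/(s² - 64). Then L{9·sinh(8t)} = 9·8/(s² - 64) = 72/(s² - 64)

Final answer: 72/(s² - 64)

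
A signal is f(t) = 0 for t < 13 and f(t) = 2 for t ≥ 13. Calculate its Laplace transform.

f(t) = 2·u(t-13). L{u(t-13)} = e^(-13s)/s, so L{f(t)} = 2·e^(-13s)/s

Final answer: 2·e^(-13s)/s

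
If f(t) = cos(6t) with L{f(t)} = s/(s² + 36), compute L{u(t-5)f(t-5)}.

Time shift theorem: L{u(t-a)f(t-a)} = e^(-as)F(s). Here a=5, F(s) = s/(s² + 36), so L{u(t-5)f(t-5)} = e^(-5s)·s/(s² + 36)

Final answer: e^(-5s)·s/(s² + 36)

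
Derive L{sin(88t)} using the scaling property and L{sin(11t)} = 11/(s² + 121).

Using L{f(at)} = (1/a)F(s/a) with a=8: L{sin(88t)} = (1/8) · 11/((s/8)² + 121) = (1/8) · 11·64/(s² + 7744) = 88/(s² + 7744)

Final answer: 88/(s² + 7744)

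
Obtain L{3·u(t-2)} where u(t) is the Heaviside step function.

L{u(t-a)} = e^(-as)/s. Here a=2, so L{u(t-2)} = e^(-2s)/s, and L{3·u(t-2)} = 3·e^(-2s)/s

Final answer: 3·e^(-2s)/s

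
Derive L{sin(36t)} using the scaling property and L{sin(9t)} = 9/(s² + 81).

Using L{f(at)} = (1/a)F(s/a) with a=4: L{sin(36t)} = (1/4) · 9/((s/4)² + 81) = (1/4) · 9·16/(s² + 1296) = 36/(s² + 1296)

Final answer: 36/(s² + 1296)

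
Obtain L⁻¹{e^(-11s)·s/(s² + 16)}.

L⁻¹{s/(s² + 16)} = cos(4t). By the time shift theorem, L⁻¹{e^(-as)F(s)} = u(t-a)f(t-a) with a=11, so L⁻¹{e^(-11s)·s/(s² + 16)} = u(t-11)·cos(4(t-11))

Final answer: u(t-11)·cos(4(t-11))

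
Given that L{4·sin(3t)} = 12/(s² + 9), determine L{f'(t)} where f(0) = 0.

L{f'(t)} = s·F(s) - f(0) = s·12/(s² + 9) - 0 = 12s/(s² + 9)

Final answer: 12s/(s² + 9)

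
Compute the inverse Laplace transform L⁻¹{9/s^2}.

L⁻¹{n!/s^(n+1)} = t^n with n=1. So L⁻¹{1/s^2} = t, and L⁻¹{9/s^2} = (9/1)·t = 9·t

Final answer: 9·t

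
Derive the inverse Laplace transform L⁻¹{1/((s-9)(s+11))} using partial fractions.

Decompose: A/(s-9) + B/(s+11). A = 1/20, B = -1/20. f(t) = (e^(9t) - e^(-11t))/20

Final answer: (e^(9t) - e^(-11t))/20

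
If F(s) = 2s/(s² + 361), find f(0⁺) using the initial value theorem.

f(0⁺) = lim_{s→∞} s·2s/(s² + 361) = lim_{s→∞} 2s²/(s² + 361) = 2

Final answer: 2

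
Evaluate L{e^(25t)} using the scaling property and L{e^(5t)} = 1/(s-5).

Using L{f(at)} = (1/a)F(s/a) with a=5 and f(t) = e^(5t): L{e^(25t)} = (1/5) · 1/((s/5)-5) = (1/5) · 5/(s-25) = 1/(s-25)

Final answer: 1/(s-25)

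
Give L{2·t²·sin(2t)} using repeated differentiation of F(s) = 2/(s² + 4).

F(s) = 2/(s² + 4). F'(s) = -4s/(s² + 4)². F''(s) = -4(4 - 3s²)/(s² + 4)³ = (12s² - 16)/(s² + 4)³. So L{t²·sin(2t)} = (-1)² F''(s) = (12s² - 16)/(s² + 4)³. Then L{2·t²·sin(2t)} = 2·(12s² - 16)/(s² + 4)³ = (24s² - 32)/(s² + 4)³

Final answer: (24s² - 32)/(s² + 4)³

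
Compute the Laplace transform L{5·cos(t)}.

L{cos(ωt)} = s/(s² + ω²), so L{cos(t)} = s/(s² + 1). Then L{5·cos(t)} = 5·s/(s² + 1) = 5s/(s² + 1)

Final answer: 5s/(s² + 1)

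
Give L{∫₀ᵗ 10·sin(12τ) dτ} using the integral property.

L{∫₀ᵗ f(τ)dτ} = F(s)/s with F(s) = 120/(s² + 144), so the result is (120/(s² + 144))/s = 120/(s(s² + 144))

Final answer: 120/(s(s² + 144))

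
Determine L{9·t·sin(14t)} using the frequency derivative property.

L{sin(14t)} = 14/(s² + 196). By L{t·f(t)} = -F'(s): -d/ds[14/(s² + 196)] = -(14)·(-2s)/(s² + 196)² = 28s/(s² + 196)². Then L{9·t·sin(14t)} = 9·28s/(s² + 196)² = 252s/(s² + 196)²

Final answer: 252s/(s² + 196)²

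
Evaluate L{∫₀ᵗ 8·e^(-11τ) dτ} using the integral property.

L{∫₀ᵗ f(τ)dτ} = F(s)/s with F(s) = 8/(s+11), so L{∫₀ᵗ 8·e^(-11τ) dτ} = 8/(s(s+11))

Final answer: 8/(s(s+11))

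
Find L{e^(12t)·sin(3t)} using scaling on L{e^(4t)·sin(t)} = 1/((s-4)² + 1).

Scaling with a=3: L{e^(12t)·sin(3t)} = (1/3) · 1/((s/3-4)² + 1). Simplifying: 3/((s-12)² + 9)

Final answer: 3/((s-12)² + 9)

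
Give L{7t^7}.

L{t^n} = n!/s^(n+1). So L{7t^7} = 7·7!/s^8 = 35280/s^8

Final answer: 35280/s^8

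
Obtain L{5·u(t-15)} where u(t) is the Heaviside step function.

L{u(t-a)} = e^(-as)/s. Here a=15, so L{u(t-15)} = e^(-15s)/s, and L{5·u(t-15)} = 5·e^(-15s)/s

Final answer: 5·e^(-15s)/s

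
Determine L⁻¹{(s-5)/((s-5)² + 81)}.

Using frequency shift: L⁻¹{(s-a)/((s-a)² + b²)} = e^(at)cos(bt). Here a=5, b=9

Final answer: e^(5t)·cos(9t)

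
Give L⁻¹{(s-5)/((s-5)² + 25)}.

Using frequency shift: L⁻¹{(s-a)/((s-a)² + b²)} = e^(at)cos(bt). Here a=5, b=5

Final answer: e^(5t)·cos(5t)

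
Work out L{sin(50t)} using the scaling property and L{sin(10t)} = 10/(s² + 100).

Using L{f(at)} = (1/a)F(s/a) with a=5: L{sin(50t)} = (1/5) · 10/((s/5)² + 100) = (1/5) · 10·25/(s² + 2500) = 50/(s² + 2500)

Final answer: 50/(s² + 2500)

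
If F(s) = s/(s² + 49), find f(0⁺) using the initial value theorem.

f(0⁺) = lim_{s→∞} s·s/(s² + 49) = lim_{s→∞} s²/(s² + 49) = 1

Final answer: 1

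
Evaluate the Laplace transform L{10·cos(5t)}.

L{cos(ωt)} = s/(s² + ω²), so L{cos(5t)} = s/(s² + 25). Then L{10·cos(5t)} = 10·s/(s² + 25) = 10s/(s² + 25)

Final answer: 10s/(s² + 25)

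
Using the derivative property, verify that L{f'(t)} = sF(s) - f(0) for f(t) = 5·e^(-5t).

f'(t) = -25e^(-5t). Direct: L{f'(t)} = -25/(s+5). Property: s·5/(s+5) - 5 = (5s - 5(s+5))/(s+5) = -25/(s+5). ✓

Final answer: -25/(s+5)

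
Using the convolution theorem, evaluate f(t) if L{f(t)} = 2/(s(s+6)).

2/(s(s+6)) = (2/s)·(1/(s+6)) = L{2}·L{e^(-6t)}. By convolution, f(t) = 2*e^(-6t) = ∫₀ᵗ 2·e^(-6τ) dτ = 2·(1 - e^(-6t))/6

Final answer: 2·(1 - e^(-6t))/6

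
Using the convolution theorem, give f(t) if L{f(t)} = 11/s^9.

11/s^9 = (11/s)·(1/s^8) = L{11}·L{t^7/5040}. By convolution, f(t) = 11*t^7/5040 = ∫₀ᵗ 11·τ^7/5040 dτ = 11·t^8/40320

Final answer: 11·t^8/40320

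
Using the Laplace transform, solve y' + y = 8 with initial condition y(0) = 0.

sY + Y = 8/s. Y = 8/(s(s+1)). Partial fractions: Y = 8/s - 8/(s+1)

Final answer: y(t) = 8(1 - e^(-t))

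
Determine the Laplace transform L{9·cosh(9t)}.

L{cosh(ωt)} = s/(s² - ω²), so L{cosh(9t)} = s/(s² - 81). Then L{9·cosh(9t)} = 9·s/(s² - 81) = 9s/(s² - 81)

Final answer: 9s/(s² - 81)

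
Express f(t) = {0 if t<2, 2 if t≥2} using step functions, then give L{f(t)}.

f(t) = 2·u(t-2). L{u(t-2)} = e^(-2s)/s, so L{f(t)} = 2·e^(-2s)/s

Final answer: 2·e^(-2s)/s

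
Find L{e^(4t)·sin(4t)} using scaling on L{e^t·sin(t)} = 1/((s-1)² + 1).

Scaling with a=4: L{e^(4t)·sin(4t)} = (1/4) · 1/((s/4-1)² + 1). Simplifying: 4/((s-4)² + 16)

Final answer: 4/((s-4)² + 16)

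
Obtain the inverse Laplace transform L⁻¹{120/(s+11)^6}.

L⁻¹{n!/(s-a)^(n+1)} = t^n·e^(at), so L⁻¹{120/(s+11)^6} = t^5·e^(-11t)

Final answer: t^5·e^(-11t)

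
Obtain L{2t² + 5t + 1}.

L{2t² + 5t + 1} = 2·2/s³ + 5/s² + 1/s = 4/s³ + 5/s² + 1/s

Final answer: 4/s³ + 5/s² + 1/s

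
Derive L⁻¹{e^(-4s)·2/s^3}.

L⁻¹{2/s^3} = t^2. By the time shift theorem, L⁻¹{e^(-as)F(s)} = u(t-a)f(t-a) with a=4, so L⁻¹{e^(-4s)·2/s^3} = u(t-4)·(t-4)^2

Final answer: u(t-4)·(t-4)^2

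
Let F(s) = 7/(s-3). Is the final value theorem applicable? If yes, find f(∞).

sF(s) = 7s/(s-3) has a pole at s = 3 in the right half-plane. Theorem does NOT apply (unstable system; f(t) = 7·e^(3t) grows without bound).

Final answer: Not applicable (unstable)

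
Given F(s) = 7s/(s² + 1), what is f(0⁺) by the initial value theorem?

f(0⁺) = lim_{s→∞} s·7s/(s² + 1) = lim_{s→∞} 7s²/(s² + 1) = 7

Final answer: 7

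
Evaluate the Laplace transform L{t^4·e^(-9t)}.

L{t^n·e^(at)} = n!/(s-a)^(n+1), so L{t^4·e^(-9t)} = 24/(s+9)^5

Final answer: 24/(s+9)^5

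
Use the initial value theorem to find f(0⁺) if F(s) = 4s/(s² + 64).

f(0⁺) = lim_{s→∞} s·4s/(s² + 64) = lim_{s→∞} 4s²/(s² + 64) = 4

Final answer: 4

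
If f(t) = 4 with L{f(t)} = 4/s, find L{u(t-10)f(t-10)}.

Time shift theorem: L{u(t-a)f(t-a)} = e^(-as)F(s). Here a=10, F(s) = 4/s, so L{u(t-10)f(t-10)} = e^(-10s)·4/s

Final answer: e^(-10s)·4/s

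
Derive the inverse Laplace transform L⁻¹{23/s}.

L⁻¹{c/s} = c, so L⁻¹{23/s} = 23

Final answer: 23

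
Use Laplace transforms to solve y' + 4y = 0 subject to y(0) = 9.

L{y'} + 4L{y} = 0. sY - 9 + 4Y = 0. Y(s+4) = 9. Y = 9/(s+4)

Final answer: y(t) = 9e^(-4t)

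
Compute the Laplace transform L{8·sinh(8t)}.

L{sinh(ωt)} = ω/(s² - ω²), so L{sinh(8t)} = 8/(s² - 64). Then L{8·sinh(8t)} = 8·8/(s² - 64) = 64/(s² - 64)

Final answer: 64/(s² - 64)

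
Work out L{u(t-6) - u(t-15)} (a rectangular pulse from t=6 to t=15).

L{u(t-a)} = e^(-as)/s. L{u(t-6) - u(t-15)} = (e^(-6s) - e^(-15s))/s

Final answer: (e^(-6s) - e^(-15s))/s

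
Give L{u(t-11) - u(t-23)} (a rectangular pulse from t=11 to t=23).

L{u(t-a)} = e^(-as)/s. L{u(t-11) - u(t-23)} = (e^(-11s) - e^(-23s))/s

Final answer: (e^(-11s) - e^(-23s))/s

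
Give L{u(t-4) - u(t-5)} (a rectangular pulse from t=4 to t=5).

L{u(t-a)} = e^(-as)/s. L{u(t-4) - u(t-5)} = (e^(-4s) - e^(-5s))/s

Final answer: (e^(-4s) - e^(-5s))/s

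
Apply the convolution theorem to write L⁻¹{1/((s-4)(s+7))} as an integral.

1/((s-4)(s+7)) = (1/(s-4))·(1/(s+7)) = L{e^(4t)}·L{e^(-7t)}. So f(t) = e^(4t)*e^(-7t) = ∫₀ᵗ e^(4τ)·e^(-7(t-τ)) dτ

Final answer: ∫₀ᵗ e^(4τ)·e^(-7(t-τ)) dτ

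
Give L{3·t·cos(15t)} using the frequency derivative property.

L{cos(15t)} = s/(s² + 225). Derivative: d/ds[s/(s² + 225)] = [(s² + 225) - s·2s]/(s² + 225)² = (225 - s²)/(s² + 225)². So L{t·cos(15t)} = -F'(s) = (s² - 225)/(s² + 225)². Then L{3·t·cos(15t)} = 3·(s² - 225)/(s² + 225)²

Final answer: 3·(s² - 225)/(s² + 225)²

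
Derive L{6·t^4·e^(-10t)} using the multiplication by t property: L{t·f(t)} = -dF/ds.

Using L{t^n·e^(at)} = n!/(s-a)^(n+1), L{t^4·e^(-10t)} = 24/(s+10)^5, so L{6·t^4·e^(-10t)} = 6·24/(s+10)^5 = 144/(s+10)^5

Final answer: 144/(s+10)^5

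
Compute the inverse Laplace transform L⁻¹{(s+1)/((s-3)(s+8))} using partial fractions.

Using partial fractions, f(t) = (4e^(3t) + 7e^(-8t))/11

Final answer: (4e^(3t) + 7e^(-8t))/11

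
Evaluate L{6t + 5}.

L{6t + 5} = 6·L{t} + 5·L{1} = 6/s² + 5/s

Final answer: 6/s² + 5/s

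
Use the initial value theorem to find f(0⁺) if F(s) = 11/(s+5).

f(0⁺) = lim_{s→∞} s·11/(s+5) = lim_{s→∞} 11s/(s+5) = 11

Final answer: 11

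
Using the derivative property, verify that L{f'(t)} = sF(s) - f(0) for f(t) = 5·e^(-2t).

f'(t) = -10e^(-2t). Direct: L{f'(t)} = -10/(s+2). Property: s·5/(s+2) - 5 = (5s - 5(s+2))/(s+2) = -10/(s+2). ✓

Final answer: -10/(s+2)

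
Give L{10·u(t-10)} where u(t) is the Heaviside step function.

L{u(t-a)} = e^(-as)/s. Here a=10, so L{u(t-10)} = e^(-10s)/s, and L{10·u(t-10)} = 10·e^(-10s)/s

Final answer: 10·e^(-10s)/s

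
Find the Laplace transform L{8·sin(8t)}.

L{sin(ωt)} = ω/(s² + ω²), so L{sin(8t)} = 8/(s² + 64). Then L{8·sin(8t)} = 8·8/(s² + 64) = 64/(s² + 64)

Final answer: 64/(s² + 64)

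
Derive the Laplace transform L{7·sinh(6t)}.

L{sinh(ωt)} = ω/(s² - ω²), so L{sinh(6t)} = 6/(s² - 36). Then L{7·sinh(6t)} = 7·6/(s² - 36) = 42/(s² - 36)

Final answer: 42/(s² - 36)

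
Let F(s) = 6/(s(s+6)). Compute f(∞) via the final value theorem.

f(∞) = lim_{s→0} s·6/(s(s+6)) = lim_{s→0} 6/(s+6) = 6/6 = 1

Final answer: 1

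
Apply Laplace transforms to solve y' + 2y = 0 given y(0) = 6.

L{y'} + 2L{y} = 0. sY - 6 + 2Y = 0. Y(s+2) = 6. Y = 6/(s+2)

Final answer: y(t) = 6e^(-2t)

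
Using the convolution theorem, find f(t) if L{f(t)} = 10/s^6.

10/s^6 = (10/s)·(1/s^5) = L{10}·L{t^4/24}. By convolution, f(t) = 10*t^4/24 = ∫₀ᵗ 10·τ^4/24 dτ = 10·t^5/120

Final answer: 10·t^5/120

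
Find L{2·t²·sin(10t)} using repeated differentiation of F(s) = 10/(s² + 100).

F(s) = 10/(s² + 100). F'(s) = -20s/(s² + 100)². F''(s) = -20(100 - 3s²)/(s² + 100)³ = (60s² - 2000)/(s² + 100)³. So L{t²·sin(10t)} = (-1)² F''(s) = (60s² - 2000)/(s² + 100)³. Then L{2·t²·sin(10t)} = 2·(60s² - 2000)/(s² + 100)³ = (120s² - 4000)/(s² + 100)³

Final answer: (120s² - 4000)/(s² + 100)³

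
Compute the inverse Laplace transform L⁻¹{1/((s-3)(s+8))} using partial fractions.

Decompose: A/(s-3) + B/(s+8). A = 1/11, B = -1/11. f(t) = (e^(3t) - e^(-8t))/11

Final answer: (e^(3t) - e^(-8t))/11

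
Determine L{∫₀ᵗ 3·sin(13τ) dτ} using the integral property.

L{∫₀ᵗ f(τ)dτ} = F(s)/s with F(s) = 39/(s² + 169), so the result is (39/(s² + 169))/s = 39/(s(s² + 169))

Final answer: 39/(s(s² + 169))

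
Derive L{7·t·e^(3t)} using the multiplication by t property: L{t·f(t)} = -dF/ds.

Using L{t^n·e^(at)} = n!/(s-a)^(n+1), L{t·e^(3t)} = 1/(s-3)^2, so L{7·t·e^(3t)} = 7·1/(s-3)^2 = 7/(s-3)^2

Final answer: 7/(s-3)^2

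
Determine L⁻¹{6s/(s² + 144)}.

This is the form c·s/(s² + a²) with a = 12, c = 6. L⁻¹ = 6·cos(12t)

Final answer: 6·cos(12t)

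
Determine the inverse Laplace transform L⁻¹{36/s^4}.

L⁻¹{n!/s^(n+1)} = t^n with n=3. So L⁻¹{6/s^4} = t^3, and L⁻¹{36/s^4} = (36/6)·t^3 = 6·t^3

Final answer: 6·t^3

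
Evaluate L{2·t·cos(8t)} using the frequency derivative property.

L{cos(8t)} = s/(s² + 64). Derivative: d/ds[s/(s² + 64)] = [(s² + 64) - s·2s]/(s² + 64)² = (64 - s²)/(s² + 64)². So L{t·cos(8t)} = -F'(s) = (s² - 64)/(s² + 64)². Then L{2·t·cos(8t)} = 2·(s² - 64)/(s² + 64)²

Final answer: 2·(s² - 64)/(s² + 64)²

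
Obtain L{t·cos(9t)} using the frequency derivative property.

L{cos(9t)} = s/(s² + 81). Derivative: d/ds[s/(s² + 81)] = [(s² + 81) - s·2s]/(s² + 81)² = (81 - s²)/(s² + 81)². So L{t·cos(9t)} = -F'(s) = (s² - 81)/(s² + 81)²

Final answer: (s² - 81)/(s² + 81)²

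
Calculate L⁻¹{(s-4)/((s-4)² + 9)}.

Using frequency shift: L⁻¹{(s-a)/((s-a)² + b²)} = e^(at)cos(bt). Here a=4, b=3

Final answer: e^(4t)·cos(3t)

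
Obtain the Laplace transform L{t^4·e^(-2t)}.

L{t^n·e^(at)} = n!/(s-a)^(n+1), so L{t^4·e^(-2t)} = 24/(s+2)^5

Final answer: 24/(s+2)^5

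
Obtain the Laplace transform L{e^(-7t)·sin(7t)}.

L{e^(at)·sin(ωt)} = ω/((s-a)² + ω²), so L{e^(-7t)·sin(7t)} = 7/((s+7)² + 49)

Final answer: 7/((s+7)² + 49)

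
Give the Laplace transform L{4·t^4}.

L{t^n} = n!/s^(n+1), so L{t^4} = 24/s^5. Then L{4·t^4} = 4·24/s^5 = 96/s^5

Final answer: 96/s^5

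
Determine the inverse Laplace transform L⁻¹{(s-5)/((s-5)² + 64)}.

Using frequency shift, L⁻¹{(s-5)/((s-5)² + 64)} = e^(5t)·cos(8t)

Final answer: e^(5t)·cos(8t)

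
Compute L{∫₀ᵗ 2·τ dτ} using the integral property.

L{∫₀ᵗ f(τ)dτ} = F(s)/s with f(t) = 2t. F(s) = 2/s^2, so L{∫₀ᵗ 2·τ dτ} = (2/s^2)/s = 2/s^3. (Check: ∫₀ᵗ 2·τ dτ = 2t^2/2.)

Final answer: 2/s^3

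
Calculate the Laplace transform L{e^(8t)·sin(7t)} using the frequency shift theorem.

Frequency shift: L{e^(at)f(t)} = F(s-a). L{e^(8t)·sin(7t)} = 7/((s-8)² + 49)

Final answer: 7/((s-8)² + 49)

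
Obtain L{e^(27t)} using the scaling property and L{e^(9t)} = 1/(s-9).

Using L{f(at)} = (1/a)F(s/a) with a=3 and f(t) = e^(9t): L{e^(27t)} = (1/3) · 1/((s/3)-9) = (1/3) · 3/(s-27) = 1/(s-27)

Final answer: 1/(s-27)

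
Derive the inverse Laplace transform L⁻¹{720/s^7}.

L⁻¹{n!/s^(n+1)} = t^n with n=6. So L⁻¹{720/s^7} = t^6

Final answer: t^6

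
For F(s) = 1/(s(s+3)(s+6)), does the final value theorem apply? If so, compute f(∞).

Poles of sF(s) = 1/((s+3)(s+6)) are at s = -3 and s = -6, both in the left half-plane. Theorem applies. f(∞) = lim_{s→0} sF(s) = 1/(3·6) = 1/18

Final answer: 1/18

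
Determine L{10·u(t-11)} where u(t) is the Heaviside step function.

L{u(t-a)} = e^(-as)/s. Here a=11, so L{u(t-11)} = e^(-11s)/s, and L{10·u(t-11)} = 10·e^(-11s)/s

Final answer: 10·e^(-11s)/s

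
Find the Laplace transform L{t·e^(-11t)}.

L{t^n·e^(at)} = n!/(s-a)^(n+1), so L{t·e^(-11t)} = 1/(s+11)^2

Final answer: 1/(s+11)^2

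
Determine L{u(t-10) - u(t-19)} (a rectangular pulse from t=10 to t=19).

L{u(t-a)} = e^(-as)/s. L{u(t-10) - u(t-19)} = (e^(-10s) - e^(-19s))/s

Final answer: (e^(-10s) - e^(-19s))/s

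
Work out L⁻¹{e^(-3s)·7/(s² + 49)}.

L⁻¹{7/(s² + 49)} = sin(7t). By the time shift theorem, L⁻¹{e^(-as)F(s)} = u(t-a)f(t-a) with a=3, so L⁻¹{e^(-3s)·7/(s² + 49)} = u(t-3)·sin(7(t-3))

Final answer: u(t-3)·sin(7(t-3))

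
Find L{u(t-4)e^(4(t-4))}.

u(t-a)f(t-a) with f(t)=e^(4t). L{e^(4t)} = 1/(s-4). By time shift: e^(-4s)/(s-4)

Final answer: e^(-4s)/(s-4)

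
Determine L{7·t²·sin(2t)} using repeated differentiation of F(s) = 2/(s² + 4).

F(s) = 2/(s² + 4). F'(s) = -4s/(s² + 4)². F''(s) = -4(4 - 3s²)/(s² + 4)³ = (12s² - 16)/(s² + 4)³. So L{t²·sin(2t)} = (-1)² F''(s) = (12s² - 16)/(s² + 4)³. Then L{7·t²·sin(2t)} = 7·(12s² - 16)/(s² + 4)³ = (84s² - 112)/(s² + 4)³

Final answer: (84s² - 112)/(s² + 4)³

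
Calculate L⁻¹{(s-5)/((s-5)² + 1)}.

Using frequency shift: L⁻¹{(s-a)/((s-a)² + b²)} = e^(at)cos(bt). Here a=5, b=1

Final answer: e^(5t)·cos(t)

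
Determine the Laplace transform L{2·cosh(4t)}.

L{cosh(ωt)} = s/(s² - ω²), so L{cosh(4t)} = s/(s² - 16). Then L{2·cosh(4t)} = 2·s/(s² - 16) = 2s/(s² - 16)

Final answer: 2s/(s² - 16)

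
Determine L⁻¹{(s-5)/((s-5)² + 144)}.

Using frequency shift: L⁻¹{(s-a)/((s-a)² + b²)} = e^(at)cos(bt). Here a=5, b=12

Final answer: e^(5t)·cos(12t)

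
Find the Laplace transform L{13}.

L{13} = 13 · L{1} = 13/s

Final answer: 13/s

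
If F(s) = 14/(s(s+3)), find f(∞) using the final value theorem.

f(∞) = lim_{s→0} s·14/(s(s+3)) = lim_{s→0} 14/(s+3) = 14/3 = 14/3

Final answer: 14/3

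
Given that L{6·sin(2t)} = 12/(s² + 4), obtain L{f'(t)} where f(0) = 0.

L{f'(t)} = s·F(s) - f(0) = s·12/(s² + 4) - 0 = 12s/(s² + 4)

Final answer: 12s/(s² + 4)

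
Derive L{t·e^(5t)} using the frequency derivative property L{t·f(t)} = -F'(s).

L{e^(5t)} = 1/(s-5). By frequency derivative: L{t·e^(5t)} = -d/ds[1/(s-5)] = -(-1)/(s-5)² = 1/(s-5)²

Final answer: 1/(s-5)²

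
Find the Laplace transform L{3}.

L{3} = 3 · L{1} = 3/s

Final answer: 3/s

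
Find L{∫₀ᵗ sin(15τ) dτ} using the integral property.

L{∫₀ᵗ f(τ)dτ} = F(s)/s with F(s) = 15/(s² + 225), so the result is (15/(s² + 225))/s = 15/(s(s² + 225))

Final answer: 15/(s(s² + 225))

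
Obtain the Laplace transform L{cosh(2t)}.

L{cosh(ωt)} = s/(s² - ω²), so L{cosh(2t)} = s/(s² - 4)

Final answer: s/(s² - 4)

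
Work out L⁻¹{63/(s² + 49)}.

This is the form c·a/(s² + a²) with a = 7, c = 9. L⁻¹ = 9·sin(7t)

Final answer: 9·sin(7t)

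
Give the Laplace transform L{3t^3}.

L{3t^3} = 3 · L{t^3} = 3 · 6/s^4 = 18/s^4

Final answer: 18/s^4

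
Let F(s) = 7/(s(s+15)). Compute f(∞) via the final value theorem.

f(∞) = lim_{s→0} s·7/(s(s+15)) = lim_{s→0} 7/(s+15) = 7/15 = 7/15

Final answer: 7/15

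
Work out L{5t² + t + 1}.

L{5t² + t + 1} = 5·2/s³ + 1/s² + 1/s = 10/s³ + 1/s² + 1/s

Final answer: 10/s³ + 1/s² + 1/s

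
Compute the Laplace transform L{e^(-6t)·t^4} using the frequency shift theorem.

L{e^(at)·t^n} = n!/(s-a)^(n+1), so L{e^(-6t)·t^4} = 24/(s+6)^5

Final answer: 24/(s+6)^5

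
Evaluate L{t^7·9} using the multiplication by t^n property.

L{9} = 9/s. d^1/ds^1[1/s] = -1/s². d^2/ds^2[1/s] = 2/s^3. d^3/ds^3[1/s] = -6/s^4. d^4/ds^4[1/s] = 24/s^5. d^5/ds^5[1/s] = -120/s^6. d^6/ds^6[1/s] = 720/s^7. d^7/ds^7[1/s] = -5040/s^8. So L{t^7} = (-1)^{7}·-5040/s^8 = 5040/s^8. Then L{t^7·9} = 9·5040/s^8 = 45360/s^8

Final answer: 45360/s^8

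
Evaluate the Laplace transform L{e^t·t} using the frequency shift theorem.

L{e^(at)·t^n} = n!/(s-a)^(n+1), so L{e^t·t} = 1/(s-1)^2

Final answer: 1/(s-1)^2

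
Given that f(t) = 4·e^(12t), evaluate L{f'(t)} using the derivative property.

f(0) = 4, F(s) = 4/(s-12). L{f'(t)} = s·F(s) - f(0) = 4s/(s-12) - 4 = (4s - 4(s-12))/(s-12) = 48/(s-12)

Final answer: 48/(s-12)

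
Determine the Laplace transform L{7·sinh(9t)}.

L{sinh(ωt)} = ω/(s² - ω²), so L{sinh(9t)} = 9/(s² - 81). Then L{7·sinh(9t)} = 7·9/(s² - 81) = 63/(s² - 81)

Final answer: 63/(s² - 81)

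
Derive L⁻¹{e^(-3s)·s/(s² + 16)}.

L⁻¹{s/(s² + 16)} = cos(4t). By the time shift theorem, L⁻¹{e^(-as)F(s)} = u(t-a)f(t-a) with a=3, so L⁻¹{e^(-3s)·s/(s² + 16)} = u(t-3)·cos(4(t-3))

Final answer: u(t-3)·cos(4(t-3))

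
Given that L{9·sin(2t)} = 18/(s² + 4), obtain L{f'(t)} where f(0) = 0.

L{f'(t)} = s·F(s) - f(0) = s·18/(s² + 4) - 0 = 18s/(s² + 4)

Final answer: 18s/(s² + 4)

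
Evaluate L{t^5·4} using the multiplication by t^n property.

L{4} = 4/s. d^1/ds^1[1/s] = -1/s². d^2/ds^2[1/s] = 2/s^3. d^3/ds^3[1/s] = -6/s^4. d^4/ds^4[1/s] = 24/s^5. d^5/ds^5[1/s] = -120/s^6. So L{t^5} = (-1)^{5}·-120/s^6 = 120/s^6. Then L{t^5·4} = 4·120/s^6 = 480/s^6

Final answer: 480/s^6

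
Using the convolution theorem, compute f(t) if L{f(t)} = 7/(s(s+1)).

7/(s(s+1)) = (7/s)·(1/(s+1)) = L{7}·L{e^(-t)}. By convolution, f(t) = 7*e^(-t) = ∫₀ᵗ 7·e^(-τ) dτ = 7·(1 - e^(-t))/1

Final answer: 7·(1 - e^(-t))/1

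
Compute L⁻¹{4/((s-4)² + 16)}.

Form: b/((s-a)² + b²) → e^(at)sin(bt). With a=4, b=4

Final answer: e^(4t)·sin(4t)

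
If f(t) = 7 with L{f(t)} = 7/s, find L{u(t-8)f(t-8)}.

Time shift theorem: L{u(t-a)f(t-a)} = e^(-as)F(s). Here a=8, F(s) = 7/s, so L{u(t-8)f(t-8)} = e^(-8s)·7/s

Final answer: e^(-8s)·7/s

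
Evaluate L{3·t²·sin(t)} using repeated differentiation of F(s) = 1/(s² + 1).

F(s) = 1/(s² + 1). F'(s) = -2s/(s² + 1)². F''(s) = -2(1 - 3s²)/(s² + 1)³ = (6s² - 2)/(s² + 1)³. So L{t²·sin(t)} = (-1)² F''(s) = (6s² - 2)/(s² + 1)³. Then L{3·t²·sin(t)} = 3·(6s² - 2)/(s² + 1)³ = (18s² - 6)/(s² + 1)³

Final answer: (18s² - 6)/(s² + 1)³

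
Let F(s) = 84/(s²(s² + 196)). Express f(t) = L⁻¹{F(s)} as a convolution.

84/(s²(s² + 196)) = (1/s²)·(84/(s² + 196)) = L{t}·L{6·sin(14t)}. So f(t) = t*(6·sin(14t)) = ∫₀ᵗ 6τ·sin(14(t-τ)) dτ

Final answer: ∫₀ᵗ 6τ·sin(14(t-τ)) dτ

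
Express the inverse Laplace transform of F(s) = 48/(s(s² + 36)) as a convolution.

48/(s(s² + 36)) = (1/s)·(48/(s² + 36)) = L{1}·L{8·sin(6t)}. So f(t) = 1*(8·sin(6t)) = ∫₀ᵗ 8·sin(6τ) dτ

Final answer: ∫₀ᵗ 8·sin(6τ) dτ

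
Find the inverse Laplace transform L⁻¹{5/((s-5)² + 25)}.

Using frequency shift, L⁻¹{5/((s-5)² + 25)} = e^(5t)·sin(5t)

Final answer: e^(5t)·sin(5t)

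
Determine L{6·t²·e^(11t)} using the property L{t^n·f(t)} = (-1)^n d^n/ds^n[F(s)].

L{e^(11t)} = 1/(s-11). d/ds[1/(s-11)] = -1/(s-11)². d²/ds²[1/(s-11)] = 2/(s-11)³. So L{t²·e^(11t)} = (-1)² · 2/(s-11)³ = 2/(s-11)³. Then L{6·t²·e^(11t)} = 6·2/(s-11)³ = 12/(s-11)³

Final answer: 12/(s-11)³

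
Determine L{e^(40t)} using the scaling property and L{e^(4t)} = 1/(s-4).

Using L{f(at)} = (1/a)F(s/a) with a=10 and f(t) = e^(4t): L{e^(40t)} = (1/10) · 1/((s/10)-4) = (1/10) · 10/(s-40) = 1/(s-40)

Final answer: 1/(s-40)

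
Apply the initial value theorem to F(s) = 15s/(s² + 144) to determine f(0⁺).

f(0⁺) = lim_{s→∞} s·15s/(s² + 144) = lim_{s→∞} 15s²/(s² + 144) = 15

Final answer: 15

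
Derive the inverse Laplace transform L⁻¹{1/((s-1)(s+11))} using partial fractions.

Decompose: A/(s-1) + B/(s+11). A = 1/12, B = -1/12. f(t) = (e^t - e^(-11t))/12

Final answer: (e^t - e^(-11t))/12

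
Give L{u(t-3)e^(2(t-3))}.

u(t-a)f(t-a) with f(t)=e^(2t). L{e^(2t)} = 1/(s-2). By time shift: e^(-3s)/(s-2)

Final answer: e^(-3s)/(s-2)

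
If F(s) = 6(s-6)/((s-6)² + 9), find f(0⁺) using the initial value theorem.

f(0⁺) = lim_{s→∞} sF(s) = lim_{s→∞} 6s(s-6)/((s-6)² + 9) = 6

Final answer: 6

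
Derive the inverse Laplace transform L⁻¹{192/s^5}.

L⁻¹{n!/s^(n+1)} = t^n with n=4. So L⁻¹{24/s^5} = t^4, and L⁻¹{192/s^5} = (192/24)·t^4 = 8·t^4

Final answer: 8·t^4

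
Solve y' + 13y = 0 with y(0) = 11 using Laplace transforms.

L{y'} + 13L{y} = 0. sY - 11 + 13Y = 0. Y(s+13) = 11. Y = 11/(s+13)

Final answer: y(t) = 11e^(-13t)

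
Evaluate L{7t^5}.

L{t^n} = n!/s^(n+1). So L{7t^5} = 7·5!/s^6 = 840/s^6

Final answer: 840/s^6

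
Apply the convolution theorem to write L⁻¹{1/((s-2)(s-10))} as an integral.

1/((s-2)(s-10)) = (1/(s-2))·(1/(s-10)) = L{e^(2t)}·L{e^(10t)}. So f(t) = e^(2t)*e^(10t) = ∫₀ᵗ e^(2τ)·e^(10(t-τ)) dτ

Final answer: ∫₀ᵗ e^(2τ)·e^(10(t-τ)) dτ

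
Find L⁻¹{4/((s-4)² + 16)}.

Form: b/((s-a)² + b²) → e^(at)sin(bt). With a=4, b=4

Final answer: e^(4t)·sin(4t)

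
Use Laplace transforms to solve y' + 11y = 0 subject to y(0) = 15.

L{y'} + 11L{y} = 0. sY - 15 + 11Y = 0. Y(s+11) = 15. Y = 15/(s+11)

Final answer: y(t) = 15e^(-11t)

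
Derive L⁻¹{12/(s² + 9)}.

This is the form c·a/(s² + a²) with a = 3, c = 4. L⁻¹ = 4·sin(3t)

Final answer: 4·sin(3t)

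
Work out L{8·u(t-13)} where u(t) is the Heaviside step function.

L{u(t-a)} = e^(-as)/s. Here a=13, so L{u(t-13)} = e^(-13s)/s, and L{8·u(t-13)} = 8·e^(-13s)/s

Final answer: 8·e^(-13s)/s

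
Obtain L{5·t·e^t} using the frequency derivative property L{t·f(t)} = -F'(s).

L{e^t} = 1/(s-1). By frequency derivative: L{t·e^t} = -d/ds[1/(s-1)] = -(-1)/(s-1)² = 1/(s-1)². Then L{5·t·e^t} = 5·1/(s-1)² = 5/(s-1)²

Final answer: 5/(s-1)²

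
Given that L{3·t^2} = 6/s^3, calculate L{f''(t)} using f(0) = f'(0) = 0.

L{f''(t)} = s²F(s) - sf(0) - f'(0) = s²·6/s^3 - 0 - 0 = 6/s

Final answer: 6/s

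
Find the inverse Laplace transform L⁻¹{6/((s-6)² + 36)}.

Using frequency shift, L⁻¹{6/((s-6)² + 36)} = e^(6t)·sin(6t)

Final answer: e^(6t)·sin(6t)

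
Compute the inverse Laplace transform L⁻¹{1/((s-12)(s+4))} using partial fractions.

Decompose: A/(s-12) + B/(s+4). A = 1/16, B = -1/16. f(t) = (e^(12t) - e^(-4t))/16

Final answer: (e^(12t) - e^(-4t))/16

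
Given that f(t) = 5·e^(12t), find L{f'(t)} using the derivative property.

f(0) = 5, F(s) = 5/(s-12). L{f'(t)} = s·F(s) - f(0) = 5s/(s-12) - 5 = (5s - 5(s-12))/(s-12) = 60/(s-12)

Final answer: 60/(s-12)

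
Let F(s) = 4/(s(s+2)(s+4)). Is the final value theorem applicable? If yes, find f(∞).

Poles of sF(s) = 4/((s+2)(s+4)) are at s = -2 and s = -4, both in the left half-plane. Theorem applies. f(∞) = lim_{s→0} sF(s) = 4/(2·4) = 1/2

Final answer: 1/2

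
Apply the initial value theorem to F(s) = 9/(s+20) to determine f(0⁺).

f(0⁺) = lim_{s→∞} s·9/(s+20) = lim_{s→∞} 9s/(s+20) = 9

Final answer: 9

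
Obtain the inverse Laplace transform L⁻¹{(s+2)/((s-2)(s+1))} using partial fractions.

Using partial fractions, f(t) = (4e^(2t) - e^(-t))/3

Final answer: (4e^(2t) - e^(-t))/3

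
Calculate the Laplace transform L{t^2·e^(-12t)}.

L{t^n·e^(at)} = n!/(s-a)^(n+1), so L{t^2·e^(-12t)} = 2/(s+12)^3

Final answer: 2/(s+12)^3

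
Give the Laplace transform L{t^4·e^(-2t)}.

L{t^n·e^(at)} = n!/(s-a)^(n+1), so L{t^4·e^(-2t)} = 24/(s+2)^5

Final answer: 24/(s+2)^5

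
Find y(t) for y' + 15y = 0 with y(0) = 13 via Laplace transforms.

L{y'} + 15L{y} = 0. sY - 13 + 15Y = 0. Y(s+15) = 13. Y = 13/(s+15)

Final answer: y(t) = 13e^(-15t)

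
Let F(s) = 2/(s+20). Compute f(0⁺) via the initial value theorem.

f(0⁺) = lim_{s→∞} s·2/(s+20) = lim_{s→∞} 2s/(s+20) = 2

Final answer: 2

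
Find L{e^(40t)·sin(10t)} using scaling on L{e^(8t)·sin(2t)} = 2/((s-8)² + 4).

Scaling with a=5: L{e^(40t)·sin(10t)} = (1/5) · 2/((s/5-8)² + 4). Simplifying: 10/((s-40)² + 100)

Final answer: 10/((s-40)² + 100)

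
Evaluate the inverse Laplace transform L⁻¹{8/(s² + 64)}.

L⁻¹{8/(s² + 64)} = sin(8t)

Final answer: sin(8t)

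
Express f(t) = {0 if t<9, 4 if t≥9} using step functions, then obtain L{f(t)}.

f(t) = 4·u(t-9). L{u(t-9)} = e^(-9s)/s, so L{f(t)} = 4·e^(-9s)/s

Final answer: 4·e^(-9s)/s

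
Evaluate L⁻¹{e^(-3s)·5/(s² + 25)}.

L⁻¹{5/(s² + 25)} = sin(5t). By the time shift theorem, L⁻¹{e^(-as)F(s)} = u(t-a)f(t-a) with a=3, so L⁻¹{e^(-3s)·5/(s² + 25)} = u(t-3)·sin(5(t-3))

Final answer: u(t-3)·sin(5(t-3))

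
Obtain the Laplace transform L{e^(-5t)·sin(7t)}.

L{e^(at)·sin(ωt)} = ω/((s-a)² + ω²), so L{e^(-5t)·sin(7t)} = 7/((s+5)² + 49)

Final answer: 7/((s+5)² + 49)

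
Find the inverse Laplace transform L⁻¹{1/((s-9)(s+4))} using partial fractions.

Decompose: A/(s-9) + B/(s+4). A = 1/13, B = -1/13. f(t) = (e^(9t) - e^(-4t))/13

Final answer: (e^(9t) - e^(-4t))/13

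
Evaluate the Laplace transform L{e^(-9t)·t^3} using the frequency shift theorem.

L{e^(at)·t^n} = n!/(s-a)^(n+1), so L{e^(-9t)·t^3} = 6/(s+9)^4

Final answer: 6/(s+9)^4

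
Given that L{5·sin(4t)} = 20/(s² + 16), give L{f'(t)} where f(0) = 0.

L{f'(t)} = s·F(s) - f(0) = s·20/(s² + 16) - 0 = 20s/(s² + 16)

Final answer: 20s/(s² + 16)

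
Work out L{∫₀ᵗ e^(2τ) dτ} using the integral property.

L{∫₀ᵗ f(τ)dτ} = F(s)/s with F(s) = 1/(s-2), so L{∫₀ᵗ e^(2τ) dτ} = 1/(s(s-2))

Final answer: 1/(s(s-2))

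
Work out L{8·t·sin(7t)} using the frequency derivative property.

L{sin(7t)} = 7/(s² + 49). By L{t·f(t)} = -F'(s): -d/ds[7/(s² + 49)] = -(7)·(-2s)/(s² + 49)² = 14s/(s² + 49)². Then L{8·t·sin(7t)} = 8·14s/(s² + 49)² = 112s/(s² + 49)²

Final answer: 112s/(s² + 49)²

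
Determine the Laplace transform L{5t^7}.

L{5t^7} = 5 · L{t^7} = 5 · 5040/s^8 = 25200/s^8

Final answer: 25200/s^8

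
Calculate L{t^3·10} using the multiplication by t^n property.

L{10} = 10/s. d^1/ds^1[1/s] = -1/s². d^2/ds^2[1/s] = 2/s^3. d^3/ds^3[1/s] = -6/s^4. So L{t^3} = (-1)^{3}·-6/s^4 = 6/s^4. Then L{t^3·10} = 10·6/s^4 = 60/s^4

Final answer: 60/s^4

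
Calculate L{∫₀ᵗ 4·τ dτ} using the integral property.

L{∫₀ᵗ f(τ)dτ} = F(s)/s with f(t) = 4t. F(s) = 4/s^2, so L{∫₀ᵗ 4·τ dτ} = (4/s^2)/s = 4/s^3. (Check: ∫₀ᵗ 4·τ dτ = 4t^2/2.)

Final answer: 4/s^3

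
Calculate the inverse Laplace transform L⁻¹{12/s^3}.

L⁻¹{n!/s^(n+1)} = t^n with n=2. So L⁻¹{2/s^3} = t^2, and L⁻¹{12/s^3} = (12/2)·t^2 = 6·t^2

Final answer: 6·t^2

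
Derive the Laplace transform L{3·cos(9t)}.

L{cos(ωt)} = s/(s² + ω²), so L{cos(9t)} = s/(s² + 81). Then L{3·cos(9t)} = 3·s/(s² + 81) = 3s/(s² + 81)

Final answer: 3s/(s² + 81)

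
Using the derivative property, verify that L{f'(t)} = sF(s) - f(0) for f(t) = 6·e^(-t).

f'(t) = -6e^(-t). Direct: L{f'(t)} = -6/(s+1). Property: s·6/(s+1) - 6 = (6s - 6(s+1))/(s+1) = -6/(s+1). ✓

Final answer: -6/(s+1)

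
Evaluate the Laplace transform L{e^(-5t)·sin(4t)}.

L{e^(at)·sin(ωt)} = ω/((s-a)² + ω²), so L{e^(-5t)·sin(4t)} = 4/((s+5)² + 16)

Final answer: 4/((s+5)² + 16)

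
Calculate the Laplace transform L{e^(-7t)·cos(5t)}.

L{e^(at)·cos(ωt)} = (s-a)/((s-a)² + ω²), so L{e^(-7t)·cos(5t)} = (s+7)/((s+7)² + 25)

Final answer: (s+7)/((s+7)² + 25)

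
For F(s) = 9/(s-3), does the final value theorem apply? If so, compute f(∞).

sF(s) = 9s/(s-3) has a pole at s = 3 in the right half-plane. Theorem does NOT apply (unstable system; f(t) = 9·e^(3t) grows without bound).

Final answer: Not applicable (unstable)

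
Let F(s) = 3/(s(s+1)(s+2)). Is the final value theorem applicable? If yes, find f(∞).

Poles of sF(s) = 3/((s+1)(s+2)) are at s = -1 and s = -2, both in the left half-plane. Theorem applies. f(∞) = lim_{s→0} sF(s) = 3/(1·2) = 3/2

Final answer: 3/2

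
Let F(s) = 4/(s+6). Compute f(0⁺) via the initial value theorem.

f(0⁺) = lim_{s→∞} s·4/(s+6) = lim_{s→∞} 4s/(s+6) = 4

Final answer: 4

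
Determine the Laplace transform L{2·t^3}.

L{t^n} = n!/s^(n+1), so L{t^3} = 6/s^4. Then L{2·t^3} = 2·6/s^4 = 12/s^4

Final answer: 12/s^4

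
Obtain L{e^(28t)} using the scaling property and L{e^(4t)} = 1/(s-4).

Using L{f(at)} = (1/a)F(s/a) with a=7 and f(t) = e^(4t): L{e^(28t)} = (1/7) · 1/((s/7)-4) = (1/7) · 7/(s-28) = 1/(s-28)

Final answer: 1/(s-28)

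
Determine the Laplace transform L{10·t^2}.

L{t^n} = n!/s^(n+1), so L{t^2} = 2/s^3. Then L{10·t^2} = 10·2/s^3 = 20/s^3

Final answer: 20/s^3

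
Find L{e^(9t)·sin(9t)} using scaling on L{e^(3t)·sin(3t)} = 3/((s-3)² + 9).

Scaling with a=3: L{e^(9t)·sin(9t)} = (1/3) · 3/((s/3-3)² + 9). Simplifying: 9/((s-9)² + 81)

Final answer: 9/((s-9)² + 81)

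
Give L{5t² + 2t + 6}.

L{5t² + 2t + 6} = 5·2/s³ + 2/s² + 6/s = 10/s³ + 2/s² + 6/s

Final answer: 10/s³ + 2/s² + 6/s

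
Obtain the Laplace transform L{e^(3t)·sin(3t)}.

L{e^(at)·sin(ωt)} = ω/((s-a)² + ω²), so L{e^(3t)·sin(3t)} = 3/((s-3)² + 9)

Final answer: 3/((s-3)² + 9)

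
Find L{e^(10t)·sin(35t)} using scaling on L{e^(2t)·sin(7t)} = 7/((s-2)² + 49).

Scaling with a=5: L{e^(10t)·sin(35t)} = (1/5) · 7/((s/5-2)² + 49). Simplifying: 35/((s-10)² + 1225)

Final answer: 35/((s-10)² + 1225)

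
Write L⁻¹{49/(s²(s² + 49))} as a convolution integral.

49/(s²(s² + 49)) = (1/s²)·(49/(s² + 49)) = L{t}·L{7·sin(7t)}. So f(t) = t*(7·sin(7t)) = ∫₀ᵗ 7τ·sin(7(t-τ)) dτ

Final answer: ∫₀ᵗ 7τ·sin(7(t-τ)) dτ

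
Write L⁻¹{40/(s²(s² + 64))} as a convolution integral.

40/(s²(s² + 64)) = (1/s²)·(40/(s² + 64)) = L{t}·L{5·sin(8t)}. So f(t) = t*(5·sin(8t)) = ∫₀ᵗ 5τ·sin(8(t-τ)) dτ

Final answer: ∫₀ᵗ 5τ·sin(8(t-τ)) dτ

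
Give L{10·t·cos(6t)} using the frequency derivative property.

L{cos(6t)} = s/(s² + 36). Derivative: d/ds[s/(s² + 36)] = [(s² + 36) - s·2s]/(s² + 36)² = (36 - s²)/(s² + 36)². So L{t·cos(6t)} = -F'(s) = (s² - 36)/(s² + 36)². Then L{10·t·cos(6t)} = 10·(s² - 36)/(s² + 36)²

Final answer: 10·(s² - 36)/(s² + 36)²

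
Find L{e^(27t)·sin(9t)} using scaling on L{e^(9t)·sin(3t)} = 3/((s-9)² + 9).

Scaling with a=3: L{e^(27t)·sin(9t)} = (1/3) · 3/((s/3-9)² + 9). Simplifying: 9/((s-27)² + 81)

Final answer: 9/((s-27)² + 81)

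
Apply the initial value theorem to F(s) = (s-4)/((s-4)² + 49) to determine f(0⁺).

f(0⁺) = lim_{s→∞} sF(s) = lim_{s→∞} s(s-4)/((s-4)² + 49) = 1

Final answer: 1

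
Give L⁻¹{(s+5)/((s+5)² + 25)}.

Using frequency shift: L⁻¹{(s-a)/((s-a)² + b²)} = e^(at)cos(bt). Here a=-5, b=5

Final answer: e^(-5t)·cos(5t)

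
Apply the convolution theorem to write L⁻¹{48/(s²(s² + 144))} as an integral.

48/(s²(s² + 144)) = (1/s²)·(48/(s² + 144)) = L{t}·L{4·sin(12t)}. So f(t) = t*(4·sin(12t)) = ∫₀ᵗ 4τ·sin(12(t-τ)) dτ

Final answer: ∫₀ᵗ 4τ·sin(12(t-τ)) dτ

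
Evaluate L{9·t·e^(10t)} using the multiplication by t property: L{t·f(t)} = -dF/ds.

Using L{t^n·e^(at)} = n!/(s-a)^(n+1), L{t·e^(10t)} = 1/(s-10)^2, so L{9·t·e^(10t)} = 9·1/(s-10)^2 = 9/(s-10)^2

Final answer: 9/(s-10)^2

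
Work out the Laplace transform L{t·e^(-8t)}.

L{t^n·e^(at)} = n!/(s-a)^(n+1), so L{t·e^(-8t)} = 1/(s+8)^2

Final answer: 1/(s+8)^2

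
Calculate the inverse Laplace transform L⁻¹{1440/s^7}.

L⁻¹{n!/s^(n+1)} = t^n with n=6. So L⁻¹{720/s^7} = t^6, and L⁻¹{1440/s^7} = (1440/720)·t^6 = 2·t^6

Final answer: 2·t^6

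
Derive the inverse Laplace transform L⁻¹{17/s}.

L⁻¹{c/s} = c, so L⁻¹{17/s} = 17

Final answer: 17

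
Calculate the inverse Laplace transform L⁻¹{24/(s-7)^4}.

L⁻¹{n!/(s-a)^(n+1)} = t^n·e^(at) with n=3, a=7. So L⁻¹{6/(s-7)^4} = t^3·e^(7t), and L⁻¹{24/(s-7)^4} = (24/6)·t^3·e^(7t) = 4·t^3·e^(7t)

Final answer: 4·t^3·e^(7t)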